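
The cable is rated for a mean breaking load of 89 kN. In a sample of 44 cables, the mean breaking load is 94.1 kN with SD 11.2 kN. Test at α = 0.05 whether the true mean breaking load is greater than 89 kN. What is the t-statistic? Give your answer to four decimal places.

3.0205

H0: μ = 89; H1: μ > 89 (one-sample t-test, right-tailed).
t = (x̄ − μ₀)/(s/√n) = (94.1 − 89)/(11.2/√44) = 3.0205
df = n − 1 = 43
p-value = P(T ≥ 3.0205) ≈ 0.002
Since p ≈ 0.002 < α = 0.05, reject H0; the data support H1.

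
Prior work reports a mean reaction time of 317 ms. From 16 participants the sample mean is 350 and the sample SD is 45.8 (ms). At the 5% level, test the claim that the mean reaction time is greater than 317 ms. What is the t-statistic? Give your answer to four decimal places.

2.8821

H0: μ = 317; H1: μ > 317 (one-sample t-test, right-tailed).
t = (x̄ − μ₀)/(s/√n) = (350 − 317)/(45.8/√16) = 2.8821
df = n − 1 = 15
p-value = P(T ≥ 2.8821) ≈ 0.0057
Since p ≈ 0.0057 < α = 0.05, reject H0; the data support H1.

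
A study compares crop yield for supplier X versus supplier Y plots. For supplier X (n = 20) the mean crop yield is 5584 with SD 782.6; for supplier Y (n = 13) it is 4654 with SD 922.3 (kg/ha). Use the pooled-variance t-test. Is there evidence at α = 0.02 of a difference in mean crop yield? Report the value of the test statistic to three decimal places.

3.110

Let group 1 = supplier X, group 2 = supplier Y. H0: μ_1 = μ_2; H1: μ_1 ≠ μ_2 (two-sample pooled-variance t-test, two-sided).
s_p² = [(20−1)·782.6² + (13−1)·922.3²]/(20+13−2) = 704659
t = (5584 − 4654)/√[704659·(1/20 + 1/13)] = 3.110
df = n₁ + n₂ − 2 = 31
Two-sided p-value ≈ 0.0040
Since p ≈ 0.0040 < α = 0.02, reject H0; the evidence is statistically significant.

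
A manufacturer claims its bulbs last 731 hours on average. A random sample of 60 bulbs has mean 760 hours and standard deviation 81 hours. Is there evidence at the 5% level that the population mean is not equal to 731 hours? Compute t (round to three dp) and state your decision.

t = 2.773; reject H0

H0: μ = 731; H1: μ ≠ 731 (one-sample t-test, two-sided).
t = (x̄ − μ₀)/(s/√n) = (760 − 731)/(81/√60) = 2.773
df = n − 1 = 59
Two-sided p-value ≈ 0.007
Since p ≈ 0.007 < α = 0.05, reject H0; the evidence is statistically significant.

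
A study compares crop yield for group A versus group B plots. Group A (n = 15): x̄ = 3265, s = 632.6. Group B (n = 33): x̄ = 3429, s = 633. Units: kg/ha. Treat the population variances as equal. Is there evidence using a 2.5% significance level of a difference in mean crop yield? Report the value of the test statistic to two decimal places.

-0.83

Let group 1 = group A, group 2 = group B. H0: μ_1 = μ_2; H1: μ_1 ≠ μ_2 (two-sample pooled-variance t-test, two-sided).
s_p² = [(15−1)·632.6² + (33−1)·633²]/(15+33−2) = 400535
t = (3265 − 3429)/√[400535·(1/15 + 1/33)] = -0.83
df = n₁ + n₂ − 2 = 46
Two-sided p-value ≈ 0.410
Since p ≈ 0.410 > α = 0.025, fail to reject H0; the data do not provide sufficient evidence against H0.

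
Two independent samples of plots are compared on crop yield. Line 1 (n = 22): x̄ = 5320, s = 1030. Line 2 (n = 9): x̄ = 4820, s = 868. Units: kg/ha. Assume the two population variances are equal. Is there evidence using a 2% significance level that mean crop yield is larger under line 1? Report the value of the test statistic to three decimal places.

1.279

Let group 1 = line 1, group 2 = line 2. H0: μ_1 = μ_2; H1: μ_1 > μ_2 (two-sample pooled-variance t-test, right-tailed).
s_p² = [(22−1)·1030² + (9−1)·868²]/(22+9−2) = 976079
t = (5320 − 4820)/√[976079·(1/22 + 1/9)] = 1.279
df = n₁ + n₂ − 2 = 29
p-value = P(T ≥ 1.279) ≈ 0.1055
Since p ≈ 0.1055 > α = 0.02, fail to reject H0; the data do not provide sufficient evidence against H0.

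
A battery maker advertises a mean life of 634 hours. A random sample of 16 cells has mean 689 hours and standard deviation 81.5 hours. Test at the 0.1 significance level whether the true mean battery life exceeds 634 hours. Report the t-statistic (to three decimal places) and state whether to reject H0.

H0: μ = 634; H1: μ > 634 (one-sample t-test, right-tailed).
t = (x̄ − μ₀)/(s/√n) = (689 − 634)/(81.5/√16) = 2.699
df = n − 1 = 15
p-value = P(T ≥ 2.699) ≈ 0.0082
Since p ≈ 0.0082 < α = 0.1, reject H0; the data support H1.

t = 2.699; reject H0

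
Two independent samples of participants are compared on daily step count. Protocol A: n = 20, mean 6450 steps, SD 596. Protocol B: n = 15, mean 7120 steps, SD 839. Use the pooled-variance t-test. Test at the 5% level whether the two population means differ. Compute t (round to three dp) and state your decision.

t = -2.765; reject H0

Let group 1 = protocol A, group 2 = protocol B. H0: μ_1 = μ_2; H1: μ_1 ≠ μ_2 (two-sample pooled-variance t-test, two-sided).
s_p² = [(20−1)·596² + (15−1)·839²]/(20+15−2) = 503151
t = (6450 − 7120)/√[503151·(1/20 + 1/15)] = -2.765
df = n₁ + n₂ − 2 = 33
Two-sided p-value ≈ 0.0092
Since p ≈ 0.0092 < α = 0.05, reject H0; the data support H1.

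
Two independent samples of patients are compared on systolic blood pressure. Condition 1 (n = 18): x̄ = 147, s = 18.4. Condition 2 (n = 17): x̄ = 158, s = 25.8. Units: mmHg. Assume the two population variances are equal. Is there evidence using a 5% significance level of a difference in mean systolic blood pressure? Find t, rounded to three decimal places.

Let group 1 = condition 1, group 2 = condition 2. H0: μ_1 = μ_2; H1: μ_1 ≠ μ_2 (two-sample pooled-variance t-test, two-sided).
s_p² = [(18−1)·18.4² + (17−1)·25.8²]/(18+17−2) = 497.144
t = (147 − 158)/√[497.144·(1/18 + 1/17)] = -1.459
df = n₁ + n₂ − 2 = 33
Two-sided p-value ≈ 0.154
Since p ≈ 0.154 > α = 0.05, fail to reject H0; the data do not provide sufficient evidence against H0.

-1.459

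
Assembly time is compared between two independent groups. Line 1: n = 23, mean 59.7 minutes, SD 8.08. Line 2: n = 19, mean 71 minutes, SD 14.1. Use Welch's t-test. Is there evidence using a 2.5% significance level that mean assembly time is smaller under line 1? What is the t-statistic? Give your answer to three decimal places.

Let group 1 = line 1, group 2 = line 2. H0: μ_1 = μ_2; H1: μ_1 < μ_2 (Welch's two-sample t-test, left-tailed).
t = (x̄_1 − x̄_2)/√(s_1²/n_1 + s_2²/n_2) = (59.7 − 71)/√(8.08²/23 + 14.1²/19) = -3.098
Welch–Satterthwaite df ≈ 27.44
p-value = P(T ≤ -3.098) ≈ 0.0022
Since p ≈ 0.0022 < α = 0.025, reject H0; the data support H1.

-3.098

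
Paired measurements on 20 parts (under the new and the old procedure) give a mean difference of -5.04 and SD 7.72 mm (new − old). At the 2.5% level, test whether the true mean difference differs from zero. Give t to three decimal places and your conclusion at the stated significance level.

H0: μ_d = 0; H1: μ_d ≠ 0 (paired t-test on the differences, two-sided).
t = d̄/(s_d/√n) = -5.04/(7.72/√20) = -2.920
df = n − 1 = 19
Two-sided p-value ≈ 0.0088
Since p ≈ 0.0088 < α = 0.025, reject H0; the data support H1.

t = -2.920; reject H0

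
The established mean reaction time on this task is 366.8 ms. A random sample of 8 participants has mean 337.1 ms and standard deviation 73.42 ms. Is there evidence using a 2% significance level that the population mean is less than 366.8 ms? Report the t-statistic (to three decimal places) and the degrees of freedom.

t = -1.144, df = 7

H0: μ = 366.8; H1: μ < 366.8 (one-sample t-test, left-tailed).
t = (x̄ − μ₀)/(s/√n) = (337.1 − 366.8)/(73.42/√8) = -1.144
df = n − 1 = 7
p-value = P(T ≤ -1.144) ≈ 0.1451
Since p ≈ 0.1451 > α = 0.02, fail to reject H0; the evidence is not statistically significant.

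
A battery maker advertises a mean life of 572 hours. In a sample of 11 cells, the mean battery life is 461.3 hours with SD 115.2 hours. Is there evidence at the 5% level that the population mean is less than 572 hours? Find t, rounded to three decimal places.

H0: μ = 572; H1: μ < 572 (one-sample t-test, left-tailed).
t = (x̄ − μ₀)/(s/√n) = (461.3 − 572)/(115.2/√11) = -3.187
df = n − 1 = 10
p-value = P(T ≤ -3.187) ≈ 0.005
Since p ≈ 0.005 < α = 0.05, reject H0; the evidence is statistically significant.

-3.187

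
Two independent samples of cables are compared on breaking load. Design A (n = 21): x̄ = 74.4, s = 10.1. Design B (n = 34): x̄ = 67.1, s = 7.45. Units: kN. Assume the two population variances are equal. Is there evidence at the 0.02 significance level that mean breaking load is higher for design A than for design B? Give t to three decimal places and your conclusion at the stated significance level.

Let group 1 = design A, group 2 = design B. H0: μ_1 = μ_2; H1: μ_1 > μ_2 (two-sample pooled-variance t-test, right-tailed).
s_p² = [(21−1)·10.1² + (34−1)·7.45²]/(21+34−2) = 73.0525
t = (74.4 − 67.1)/√[73.0525·(1/21 + 1/34)] = 3.077
df = n₁ + n₂ − 2 = 53
p-value = P(T ≥ 3.077) ≈ 0.0017
Since p ≈ 0.0017 < α = 0.02, reject H0; the data support H1.

t = 3.077; reject H0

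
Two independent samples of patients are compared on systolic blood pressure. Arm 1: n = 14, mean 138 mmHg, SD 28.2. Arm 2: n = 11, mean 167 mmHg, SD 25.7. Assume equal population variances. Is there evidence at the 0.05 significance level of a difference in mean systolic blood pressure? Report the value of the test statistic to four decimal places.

Let group 1 = arm 1, group 2 = arm 2. H0: μ_1 = μ_2; H1: μ_1 ≠ μ_2 (two-sample pooled-variance t-test, two-sided).
s_p² = [(14−1)·28.2² + (11−1)·25.7²]/(14+11−2) = 736.653
t = (138 − 167)/√[736.653·(1/14 + 1/11)] = -2.6519
df = n₁ + n₂ − 2 = 23
Two-sided p-value ≈ 0.014
Since p ≈ 0.014 < α = 0.05, reject H0; the data support H1.

-2.6519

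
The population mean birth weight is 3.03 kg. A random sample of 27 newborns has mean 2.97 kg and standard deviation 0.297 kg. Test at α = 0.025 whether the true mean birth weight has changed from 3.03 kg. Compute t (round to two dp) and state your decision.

t = -1.05; fail to reject H0

H0: μ = 3.03; H1: μ ≠ 3.03 (one-sample t-test, two-sided).
t = (x̄ − μ₀)/(s/√n) = (2.97 − 3.03)/(0.297/√27) = -1.05
df = n − 1 = 26
Two-sided p-value ≈ 0.3035
Since p ≈ 0.3035 > α = 0.025, fail to reject H0; the evidence is not statistically significant.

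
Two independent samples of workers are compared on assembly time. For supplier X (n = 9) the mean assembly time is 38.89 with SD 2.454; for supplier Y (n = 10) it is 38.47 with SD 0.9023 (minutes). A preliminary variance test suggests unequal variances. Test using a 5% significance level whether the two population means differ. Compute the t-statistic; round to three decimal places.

Let group 1 = supplier X, group 2 = supplier Y. H0: μ_1 = μ_2; H1: μ_1 ≠ μ_2 (Welch's two-sample t-test, two-sided).
t = (x̄_1 − x̄_2)/√(s_1²/n_1 + s_2²/n_2) = (38.89 − 38.47)/√(2.454²/9 + 0.9023²/10) = 0.485
Welch–Satterthwaite df ≈ 9.93
Two-sided p-value ≈ 0.6383
Since p ≈ 0.6383 > α = 0.05, fail to reject H0; the data do not provide sufficient evidence against H0.

0.485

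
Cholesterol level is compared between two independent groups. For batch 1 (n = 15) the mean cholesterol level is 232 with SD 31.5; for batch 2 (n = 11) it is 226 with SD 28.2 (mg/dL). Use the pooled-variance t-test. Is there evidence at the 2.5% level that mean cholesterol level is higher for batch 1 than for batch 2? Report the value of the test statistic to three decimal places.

Let group 1 = batch 1, group 2 = batch 2. H0: μ_1 = μ_2; H1: μ_1 > μ_2 (two-sample pooled-variance t-test, right-tailed).
s_p² = [(15−1)·31.5² + (11−1)·28.2²]/(15+11−2) = 910.163
t = (232 − 226)/√[910.163·(1/15 + 1/11)] = 0.501
df = n₁ + n₂ − 2 = 24
p-value = P(T ≥ 0.501) ≈ 0.310
Since p ≈ 0.310 > α = 0.025, fail to reject H0; the data do not provide sufficient evidence against H0.

0.501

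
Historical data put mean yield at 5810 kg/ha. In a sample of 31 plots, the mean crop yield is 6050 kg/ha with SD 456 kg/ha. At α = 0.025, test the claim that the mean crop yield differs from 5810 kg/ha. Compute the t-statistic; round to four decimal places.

H0: μ = 5810; H1: μ ≠ 5810 (one-sample t-test, two-sided).
t = (x̄ − μ₀)/(s/√n) = (6050 − 5810)/(456/√31) = 2.9304
df = n − 1 = 30
Two-sided p-value ≈ 0.006
Since p ≈ 0.006 < α = 0.025, reject H0; the evidence is statistically significant.

2.9304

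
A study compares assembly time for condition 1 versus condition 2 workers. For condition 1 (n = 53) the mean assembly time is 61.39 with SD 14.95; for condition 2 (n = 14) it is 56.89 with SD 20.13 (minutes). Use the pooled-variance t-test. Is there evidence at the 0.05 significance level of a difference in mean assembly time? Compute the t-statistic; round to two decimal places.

0.93

Let group 1 = condition 1, group 2 = condition 2. H0: μ_1 = μ_2; H1: μ_1 ≠ μ_2 (two-sample pooled-variance t-test, two-sided).
s_p² = [(53−1)·14.95² + (14−1)·20.13²]/(53+14−2) = 259.845
t = (61.39 − 56.89)/√[259.845·(1/53 + 1/14)] = 0.93
df = n₁ + n₂ − 2 = 65
Two-sided p-value ≈ 0.3563
Since p ≈ 0.3563 > α = 0.05, fail to reject H0; the evidence is not statistically significant.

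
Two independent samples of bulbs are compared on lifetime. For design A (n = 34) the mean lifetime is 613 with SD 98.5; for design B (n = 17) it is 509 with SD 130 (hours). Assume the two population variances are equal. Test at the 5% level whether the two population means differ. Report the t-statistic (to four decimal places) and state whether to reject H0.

t = 3.1891; reject H0

Let group 1 = design A, group 2 = design B. H0: μ_1 = μ_2; H1: μ_1 ≠ μ_2 (two-sample pooled-variance t-test, two-sided).
s_p² = [(34−1)·98.5² + (17−1)·130²]/(34+17−2) = 12052.5
t = (613 − 509)/√[12052.5·(1/34 + 1/17)] = 3.1891
df = n₁ + n₂ − 2 = 49
Two-sided p-value ≈ 0.002
Since p ≈ 0.002 < α = 0.05, reject H0; the evidence is statistically significant.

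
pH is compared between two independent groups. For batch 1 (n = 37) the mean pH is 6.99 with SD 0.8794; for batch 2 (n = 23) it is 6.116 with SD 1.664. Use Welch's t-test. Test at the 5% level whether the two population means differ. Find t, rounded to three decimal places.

2.325

Let group 1 = batch 1, group 2 = batch 2. H0: μ_1 = μ_2; H1: μ_1 ≠ μ_2 (Welch's two-sample t-test, two-sided).
t = (x̄_1 − x̄_2)/√(s_1²/n_1 + s_2²/n_2) = (6.99 − 6.116)/√(0.8794²/37 + 1.664²/23) = 2.325
Welch–Satterthwaite df ≈ 29.75
Two-sided p-value ≈ 0.027
Since p ≈ 0.027 < α = 0.05, reject H0; the data support H1.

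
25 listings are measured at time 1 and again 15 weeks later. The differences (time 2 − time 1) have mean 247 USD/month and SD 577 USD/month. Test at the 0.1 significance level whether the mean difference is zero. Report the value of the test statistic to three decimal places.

2.140

H0: μ_d = 0; H1: μ_d ≠ 0 (paired t-test on the differences, two-sided).
t = d̄/(s_d/√n) = 247/(577/√25) = 2.140
df = n − 1 = 24
Two-sided p-value ≈ 0.0427
Since p ≈ 0.0427 < α = 0.1, reject H0; the evidence is statistically significant.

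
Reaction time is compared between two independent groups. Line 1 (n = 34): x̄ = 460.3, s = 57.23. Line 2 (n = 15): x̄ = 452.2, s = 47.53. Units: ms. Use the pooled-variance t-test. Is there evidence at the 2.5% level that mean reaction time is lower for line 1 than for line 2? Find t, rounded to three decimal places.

0.479

Let group 1 = line 1, group 2 = line 2. H0: μ_1 = μ_2; H1: μ_1 < μ_2 (two-sample pooled-variance t-test, left-tailed).
s_p² = [(34−1)·57.23² + (15−1)·47.53²]/(34+15−2) = 2972.58
t = (460.3 − 452.2)/√[2972.58·(1/34 + 1/15)] = 0.479
df = n₁ + n₂ − 2 = 47
p-value = P(T ≤ 0.479) ≈ 0.683
Since p ≈ 0.683 > α = 0.025, fail to reject H0; the evidence is not statistically significant.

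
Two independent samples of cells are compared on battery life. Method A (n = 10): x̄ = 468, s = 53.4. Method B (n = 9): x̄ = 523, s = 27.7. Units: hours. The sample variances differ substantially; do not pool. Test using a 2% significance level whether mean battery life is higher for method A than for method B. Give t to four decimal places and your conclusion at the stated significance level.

Let group 1 = method A, group 2 = method B. H0: μ_1 = μ_2; H1: μ_1 > μ_2 (Welch's two-sample t-test, right-tailed).
t = (x̄_1 − x̄_2)/√(s_1²/n_1 + s_2²/n_2) = (468 − 523)/√(53.4²/10 + 27.7²/9) = -2.8577
Welch–Satterthwaite df ≈ 13.80
p-value = P(T ≥ -2.8577) ≈ 0.994
Since p ≈ 0.994 > α = 0.02, fail to reject H0; the evidence is not statistically significant.

t = -2.8577; fail to reject H0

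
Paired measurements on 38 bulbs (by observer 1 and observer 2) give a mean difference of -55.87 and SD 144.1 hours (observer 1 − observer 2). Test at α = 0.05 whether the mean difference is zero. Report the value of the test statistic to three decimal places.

H0: μ_d = 0; H1: μ_d ≠ 0 (paired t-test on the differences, two-sided).
t = d̄/(s_d/√n) = -55.87/(144.1/√38) = -2.390
df = n − 1 = 37
Two-sided p-value ≈ 0.022
Since p ≈ 0.022 < α = 0.05, reject H0; the evidence is statistically significant.

-2.390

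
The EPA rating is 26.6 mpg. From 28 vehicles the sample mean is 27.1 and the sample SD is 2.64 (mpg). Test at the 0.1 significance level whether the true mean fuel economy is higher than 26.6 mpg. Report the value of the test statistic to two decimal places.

H0: μ = 26.6; H1: μ > 26.6 (one-sample t-test, right-tailed).
t = (x̄ − μ₀)/(s/√n) = (27.1 − 26.6)/(2.64/√28) = 1.00
df = n − 1 = 27
p-value = P(T ≥ 1.00) ≈ 0.1626
Since p ≈ 0.1626 > α = 0.1, fail to reject H0; the data do not provide sufficient evidence against H0.

1.00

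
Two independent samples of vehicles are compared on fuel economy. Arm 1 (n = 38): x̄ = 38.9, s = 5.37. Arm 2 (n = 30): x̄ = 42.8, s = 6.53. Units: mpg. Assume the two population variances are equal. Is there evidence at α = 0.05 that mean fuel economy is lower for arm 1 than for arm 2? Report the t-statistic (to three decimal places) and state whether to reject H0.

t = -2.703; reject H0

Let group 1 = arm 1, group 2 = arm 2. H0: μ_1 = μ_2; H1: μ_1 < μ_2 (two-sample pooled-variance t-test, left-tailed).
s_p² = [(38−1)·5.37² + (30−1)·6.53²]/(38+30−2) = 34.9023
t = (38.9 − 42.8)/√[34.9023·(1/38 + 1/30)] = -2.703
df = n₁ + n₂ − 2 = 66
p-value = P(T ≤ -2.703) ≈ 0.004
Since p ≈ 0.004 < α = 0.05, reject H0; the evidence is statistically significant.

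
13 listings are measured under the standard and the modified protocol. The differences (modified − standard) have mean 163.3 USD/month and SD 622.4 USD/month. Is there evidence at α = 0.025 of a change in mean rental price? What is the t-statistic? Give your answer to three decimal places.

H0: μ_d = 0; H1: μ_d ≠ 0 (paired t-test on the differences, two-sided).
t = d̄/(s_d/√n) = 163.3/(622.4/√13) = 0.946
df = n − 1 = 12
Two-sided p-value ≈ 0.3628
Since p ≈ 0.3628 > α = 0.025, fail to reject H0; the data do not provide sufficient evidence against H0.

0.946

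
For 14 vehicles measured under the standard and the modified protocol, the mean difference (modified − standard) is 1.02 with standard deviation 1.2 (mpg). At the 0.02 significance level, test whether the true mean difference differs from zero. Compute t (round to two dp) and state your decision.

H0: μ_d = 0; H1: μ_d ≠ 0 (paired t-test on the differences, two-sided).
t = d̄/(s_d/√n) = 1.02/(1.2/√14) = 3.18
df = n − 1 = 13
Two-sided p-value ≈ 0.007
Since p ≈ 0.007 < α = 0.02, reject H0; the evidence is statistically significant.

t = 3.18; reject H0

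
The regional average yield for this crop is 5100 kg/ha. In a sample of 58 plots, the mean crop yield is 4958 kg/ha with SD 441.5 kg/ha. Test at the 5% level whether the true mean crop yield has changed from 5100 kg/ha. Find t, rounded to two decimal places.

H0: μ = 5100; H1: μ ≠ 5100 (one-sample t-test, two-sided).
t = (x̄ − μ₀)/(s/√n) = (4958 − 5100)/(441.5/√58) = -2.45
df = n − 1 = 57
Two-sided p-value ≈ 0.0174
Since p ≈ 0.0174 < α = 0.05, reject H0; the data support H1.

-2.45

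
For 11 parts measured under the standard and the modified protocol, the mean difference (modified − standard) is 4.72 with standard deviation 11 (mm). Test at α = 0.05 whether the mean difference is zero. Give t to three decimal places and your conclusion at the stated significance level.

H0: μ_d = 0; H1: μ_d ≠ 0 (paired t-test on the differences, two-sided).
t = d̄/(s_d/√n) = 4.72/(11/√11) = 1.423
df = n − 1 = 10
Two-sided p-value ≈ 0.1851
Since p ≈ 0.1851 > α = 0.05, fail to reject H0; the data do not provide sufficient evidence against H0.

t = 1.423; fail to reject H0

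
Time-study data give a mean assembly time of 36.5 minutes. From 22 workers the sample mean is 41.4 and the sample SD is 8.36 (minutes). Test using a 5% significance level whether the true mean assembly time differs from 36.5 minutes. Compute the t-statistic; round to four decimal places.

H0: μ = 36.5; H1: μ ≠ 36.5 (one-sample t-test, two-sided).
t = (x̄ − μ₀)/(s/√n) = (41.4 − 36.5)/(8.36/√22) = 2.7492
df = n − 1 = 21
Two-sided p-value ≈ 0.0120
Since p ≈ 0.0120 < α = 0.05, reject H0; the data support H1.

2.7492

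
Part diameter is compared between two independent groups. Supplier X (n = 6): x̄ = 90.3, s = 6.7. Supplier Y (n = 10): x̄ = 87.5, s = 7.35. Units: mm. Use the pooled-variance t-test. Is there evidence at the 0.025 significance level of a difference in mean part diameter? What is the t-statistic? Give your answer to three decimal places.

Let group 1 = supplier X, group 2 = supplier Y. H0: μ_1 = μ_2; H1: μ_1 ≠ μ_2 (two-sample pooled-variance t-test, two-sided).
s_p² = [(6−1)·6.7² + (10−1)·7.35²]/(6+10−2) = 50.7609
t = (90.3 − 87.5)/√[50.7609·(1/6 + 1/10)] = 0.761
df = n₁ + n₂ − 2 = 14
Two-sided p-value ≈ 0.459
Since p ≈ 0.459 > α = 0.025, fail to reject H0; the data do not provide sufficient evidence against H0.

0.761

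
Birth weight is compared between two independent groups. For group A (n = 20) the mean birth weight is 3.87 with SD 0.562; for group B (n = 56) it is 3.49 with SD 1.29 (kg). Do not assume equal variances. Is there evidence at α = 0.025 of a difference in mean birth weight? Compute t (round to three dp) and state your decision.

Let group 1 = group A, group 2 = group B. H0: μ_1 = μ_2; H1: μ_1 ≠ μ_2 (Welch's two-sample t-test, two-sided).
t = (x̄_1 − x̄_2)/√(s_1²/n_1 + s_2²/n_2) = (3.87 − 3.49)/√(0.562²/20 + 1.29²/56) = 1.781
Welch–Satterthwaite df ≈ 70.97
Two-sided p-value ≈ 0.079
Since p ≈ 0.079 > α = 0.025, fail to reject H0; the evidence is not statistically significant.

t = 1.781; fail to reject H0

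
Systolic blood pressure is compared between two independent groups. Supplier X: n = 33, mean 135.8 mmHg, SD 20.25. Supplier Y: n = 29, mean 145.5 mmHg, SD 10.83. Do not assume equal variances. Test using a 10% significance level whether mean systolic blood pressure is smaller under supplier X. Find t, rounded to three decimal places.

-2.390

Let group 1 = supplier X, group 2 = supplier Y. H0: μ_1 = μ_2; H1: μ_1 < μ_2 (Welch's two-sample t-test, left-tailed).
t = (x̄_1 − x̄_2)/√(s_1²/n_1 + s_2²/n_2) = (135.8 − 145.5)/√(20.25²/33 + 10.83²/29) = -2.390
Welch–Satterthwaite df ≈ 50.15
p-value = P(T ≤ -2.390) ≈ 0.010
Since p ≈ 0.010 < α = 0.1, reject H0; the data support H1.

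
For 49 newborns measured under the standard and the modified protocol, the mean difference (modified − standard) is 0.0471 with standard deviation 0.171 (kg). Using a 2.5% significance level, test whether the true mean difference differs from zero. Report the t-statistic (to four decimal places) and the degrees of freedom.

H0: μ_d = 0; H1: μ_d ≠ 0 (paired t-test on the differences, two-sided).
t = d̄/(s_d/√n) = 0.0471/(0.171/√49) = 1.9281
df = n − 1 = 48
Two-sided p-value ≈ 0.060
Since p ≈ 0.060 > α = 0.025, fail to reject H0; the evidence is not statistically significant.

t = 1.9281, df = 48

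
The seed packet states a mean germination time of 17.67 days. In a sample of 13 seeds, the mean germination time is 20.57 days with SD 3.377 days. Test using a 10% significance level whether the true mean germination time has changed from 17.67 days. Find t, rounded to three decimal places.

H0: μ = 17.67; H1: μ ≠ 17.67 (one-sample t-test, two-sided).
t = (x̄ − μ₀)/(s/√n) = (20.57 − 17.67)/(3.377/√13) = 3.096
df = n − 1 = 12
Two-sided p-value ≈ 0.009
Since p ≈ 0.009 < α = 0.1, reject H0; the data support H1.

3.096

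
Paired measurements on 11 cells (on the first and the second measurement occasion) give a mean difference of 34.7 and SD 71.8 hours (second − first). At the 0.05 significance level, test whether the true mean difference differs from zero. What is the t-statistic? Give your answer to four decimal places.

1.6029

H0: μ_d = 0; H1: μ_d ≠ 0 (paired t-test on the differences, two-sided).
t = d̄/(s_d/√n) = 34.7/(71.8/√11) = 1.6029
df = n − 1 = 10
Two-sided p-value ≈ 0.140
Since p ≈ 0.140 > α = 0.05, fail to reject H0; the evidence is not statistically significant.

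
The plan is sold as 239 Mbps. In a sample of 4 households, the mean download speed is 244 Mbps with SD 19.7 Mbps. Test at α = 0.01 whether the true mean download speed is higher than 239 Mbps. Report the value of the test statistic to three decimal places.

H0: μ = 239; H1: μ > 239 (one-sample t-test, right-tailed).
t = (x̄ − μ₀)/(s/√n) = (244 − 239)/(19.7/√4) = 0.508
df = n − 1 = 3
p-value = P(T ≥ 0.508) ≈ 0.323
Since p ≈ 0.323 > α = 0.01, fail to reject H0; the data do not provide sufficient evidence against H0.

0.508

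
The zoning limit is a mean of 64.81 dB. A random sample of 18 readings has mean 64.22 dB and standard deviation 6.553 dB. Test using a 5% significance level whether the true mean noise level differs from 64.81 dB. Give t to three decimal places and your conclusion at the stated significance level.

t = -0.382; fail to reject H0

H0: μ = 64.81; H1: μ ≠ 64.81 (one-sample t-test, two-sided).
t = (x̄ − μ₀)/(s/√n) = (64.22 − 64.81)/(6.553/√18) = -0.382
df = n − 1 = 17
Two-sided p-value ≈ 0.7072
Since p ≈ 0.7072 > α = 0.05, fail to reject H0; the data do not provide sufficient evidence against H0.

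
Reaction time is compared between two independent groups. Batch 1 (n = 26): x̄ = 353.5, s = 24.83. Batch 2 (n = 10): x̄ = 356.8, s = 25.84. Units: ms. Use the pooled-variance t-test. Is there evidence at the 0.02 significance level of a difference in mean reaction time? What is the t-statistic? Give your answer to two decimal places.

-0.35

Let group 1 = batch 1, group 2 = batch 2. H0: μ_1 = μ_2; H1: μ_1 ≠ μ_2 (two-sample pooled-variance t-test, two-sided).
s_p² = [(26−1)·24.83² + (10−1)·25.84²]/(26+10−2) = 630.076
t = (353.5 − 356.8)/√[630.076·(1/26 + 1/10)] = -0.35
df = n₁ + n₂ − 2 = 34
Two-sided p-value ≈ 0.726
Since p ≈ 0.726 > α = 0.02, fail to reject H0; the evidence is not statistically significant.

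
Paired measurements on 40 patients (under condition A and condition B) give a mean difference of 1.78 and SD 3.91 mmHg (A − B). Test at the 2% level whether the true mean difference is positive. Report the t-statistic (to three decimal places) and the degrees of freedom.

t = 2.879, df = 39

H0: μ_d = 0; H1: μ_d > 0 (paired t-test on the differences, right-tailed).
t = d̄/(s_d/√n) = 1.78/(3.91/√40) = 2.879
df = n − 1 = 39
p-value = P(T ≥ 2.879) ≈ 0.003
Since p ≈ 0.003 < α = 0.02, reject H0; the data support H1.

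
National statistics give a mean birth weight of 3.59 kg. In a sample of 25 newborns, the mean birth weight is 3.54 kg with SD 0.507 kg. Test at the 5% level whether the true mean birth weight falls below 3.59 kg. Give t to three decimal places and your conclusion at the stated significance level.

H0: μ = 3.59; H1: μ < 3.59 (one-sample t-test, left-tailed).
t = (x̄ − μ₀)/(s/√n) = (3.54 − 3.59)/(0.507/√25) = -0.493
df = n − 1 = 24
p-value = P(T ≤ -0.493) ≈ 0.3132
Since p ≈ 0.3132 > α = 0.05, fail to reject H0; the evidence is not statistically significant.

t = -0.493; fail to reject H0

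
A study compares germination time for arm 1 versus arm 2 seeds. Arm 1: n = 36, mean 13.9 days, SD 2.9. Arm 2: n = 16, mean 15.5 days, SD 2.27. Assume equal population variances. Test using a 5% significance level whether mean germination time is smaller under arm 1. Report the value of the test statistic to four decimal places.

Let group 1 = arm 1, group 2 = arm 2. H0: μ_1 = μ_2; H1: μ_1 < μ_2 (two-sample pooled-variance t-test, left-tailed).
s_p² = [(36−1)·2.9² + (16−1)·2.27²]/(36+16−2) = 7.43287
t = (13.9 − 15.5)/√[7.43287·(1/36 + 1/16)] = -1.9532
df = n₁ + n₂ − 2 = 50
p-value = P(T ≤ -1.9532) ≈ 0.0282
Since p ≈ 0.0282 < α = 0.05, reject H0; the data support H1.

-1.9532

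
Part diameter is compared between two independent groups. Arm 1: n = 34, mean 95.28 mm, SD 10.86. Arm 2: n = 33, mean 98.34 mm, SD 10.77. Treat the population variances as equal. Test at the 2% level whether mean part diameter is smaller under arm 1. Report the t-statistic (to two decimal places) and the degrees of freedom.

Let group 1 = arm 1, group 2 = arm 2. H0: μ_1 = μ_2; H1: μ_1 < μ_2 (two-sample pooled-variance t-test, left-tailed).
s_p² = [(34−1)·10.86² + (33−1)·10.77²]/(34+33−2) = 116.981
t = (95.28 − 98.34)/√[116.981·(1/34 + 1/33)] = -1.16
df = n₁ + n₂ − 2 = 65
p-value = P(T ≤ -1.16) ≈ 0.126
Since p ≈ 0.126 > α = 0.02, fail to reject H0; the evidence is not statistically significant.

t = -1.16, df = 65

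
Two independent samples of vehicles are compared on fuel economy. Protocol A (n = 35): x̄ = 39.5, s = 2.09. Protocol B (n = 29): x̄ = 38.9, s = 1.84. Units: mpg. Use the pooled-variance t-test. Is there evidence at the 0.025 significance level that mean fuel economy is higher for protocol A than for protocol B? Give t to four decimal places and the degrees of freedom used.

t = 1.2062, df = 62

Let group 1 = protocol A, group 2 = protocol B. H0: μ_1 = μ_2; H1: μ_1 > μ_2 (two-sample pooled-variance t-test, right-tailed).
s_p² = [(35−1)·2.09² + (29−1)·1.84²]/(35+29−2) = 3.92439
t = (39.5 − 38.9)/√[3.92439·(1/35 + 1/29)] = 1.2062
df = n₁ + n₂ − 2 = 62
p-value = P(T ≥ 1.2062) ≈ 0.116
Since p ≈ 0.116 > α = 0.025, fail to reject H0; the data do not provide sufficient evidence against H0.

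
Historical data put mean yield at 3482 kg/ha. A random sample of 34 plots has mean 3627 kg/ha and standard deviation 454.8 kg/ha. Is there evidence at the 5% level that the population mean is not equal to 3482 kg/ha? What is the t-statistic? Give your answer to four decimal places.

1.8590

H0: μ = 3482; H1: μ ≠ 3482 (one-sample t-test, two-sided).
t = (x̄ − μ₀)/(s/√n) = (3627 − 3482)/(454.8/√34) = 1.8590
df = n − 1 = 33
Two-sided p-value ≈ 0.0720
Since p ≈ 0.0720 > α = 0.05, fail to reject H0; the evidence is not statistically significant.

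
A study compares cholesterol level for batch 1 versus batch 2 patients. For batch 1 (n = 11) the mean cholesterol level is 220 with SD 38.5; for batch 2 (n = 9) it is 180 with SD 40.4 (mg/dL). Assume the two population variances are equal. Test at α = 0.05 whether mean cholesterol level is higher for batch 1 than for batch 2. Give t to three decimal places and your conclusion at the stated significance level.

t = 2.261; reject H0

Let group 1 = batch 1, group 2 = batch 2. H0: μ_1 = μ_2; H1: μ_1 > μ_2 (two-sample pooled-variance t-test, right-tailed).
s_p² = [(11−1)·38.5² + (9−1)·40.4²]/(11+9−2) = 1548.88
t = (220 − 180)/√[1548.88·(1/11 + 1/9)] = 2.261
df = n₁ + n₂ − 2 = 18
p-value = P(T ≥ 2.261) ≈ 0.0182
Since p ≈ 0.0182 < α = 0.05, reject H0; the data support H1.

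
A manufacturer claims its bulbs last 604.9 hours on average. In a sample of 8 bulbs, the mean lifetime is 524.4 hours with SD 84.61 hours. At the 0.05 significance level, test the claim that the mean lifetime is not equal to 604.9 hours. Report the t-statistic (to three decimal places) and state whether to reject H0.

H0: μ = 604.9; H1: μ ≠ 604.9 (one-sample t-test, two-sided).
t = (x̄ − μ₀)/(s/√n) = (524.4 − 604.9)/(84.61/√8) = -2.691
df = n − 1 = 7
Two-sided p-value ≈ 0.0310
Since p ≈ 0.0310 < α = 0.05, reject H0; the data support H1.

t = -2.691; reject H0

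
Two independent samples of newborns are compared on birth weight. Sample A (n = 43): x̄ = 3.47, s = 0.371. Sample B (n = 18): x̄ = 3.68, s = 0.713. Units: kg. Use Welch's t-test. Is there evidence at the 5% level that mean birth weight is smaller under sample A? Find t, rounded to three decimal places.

-1.184

Let group 1 = sample A, group 2 = sample B. H0: μ_1 = μ_2; H1: μ_1 < μ_2 (Welch's two-sample t-test, left-tailed).
t = (x̄_1 − x̄_2)/√(s_1²/n_1 + s_2²/n_2) = (3.47 − 3.68)/√(0.371²/43 + 0.713²/18) = -1.184
Welch–Satterthwaite df ≈ 20.96
p-value = P(T ≤ -1.184) ≈ 0.125
Since p ≈ 0.125 > α = 0.05, fail to reject H0; the data do not provide sufficient evidence against H0.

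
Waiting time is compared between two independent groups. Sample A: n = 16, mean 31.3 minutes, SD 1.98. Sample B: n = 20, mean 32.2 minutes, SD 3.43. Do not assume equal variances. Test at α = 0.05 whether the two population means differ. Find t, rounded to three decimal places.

-0.986

Let group 1 = sample A, group 2 = sample B. H0: μ_1 = μ_2; H1: μ_1 ≠ μ_2 (Welch's two-sample t-test, two-sided).
t = (x̄_1 − x̄_2)/√(s_1²/n_1 + s_2²/n_2) = (31.3 − 32.2)/√(1.98²/16 + 3.43²/20) = -0.986
Welch–Satterthwaite df ≈ 31.26
Two-sided p-value ≈ 0.3317
Since p ≈ 0.3317 > α = 0.05, fail to reject H0; the data do not provide sufficient evidence against H0.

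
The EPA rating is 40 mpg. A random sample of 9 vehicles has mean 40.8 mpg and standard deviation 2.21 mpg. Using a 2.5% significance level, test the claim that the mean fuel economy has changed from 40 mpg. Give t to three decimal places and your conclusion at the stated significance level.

t = 1.086; fail to reject H0

H0: μ = 40; H1: μ ≠ 40 (one-sample t-test, two-sided).
t = (x̄ − μ₀)/(s/√n) = (40.8 − 40)/(2.21/√9) = 1.086
df = n − 1 = 8
Two-sided p-value ≈ 0.3091
Since p ≈ 0.3091 > α = 0.025, fail to reject H0; the data do not provide sufficient evidence against H0.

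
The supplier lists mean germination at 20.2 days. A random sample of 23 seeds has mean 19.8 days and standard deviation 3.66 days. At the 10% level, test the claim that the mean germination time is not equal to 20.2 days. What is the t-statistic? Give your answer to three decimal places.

H0: μ = 20.2; H1: μ ≠ 20.2 (one-sample t-test, two-sided).
t = (x̄ − μ₀)/(s/√n) = (19.8 − 20.2)/(3.66/√23) = -0.524
df = n − 1 = 22
Two-sided p-value ≈ 0.605
Since p ≈ 0.605 > α = 0.1, fail to reject H0; the evidence is not statistically significant.

-0.524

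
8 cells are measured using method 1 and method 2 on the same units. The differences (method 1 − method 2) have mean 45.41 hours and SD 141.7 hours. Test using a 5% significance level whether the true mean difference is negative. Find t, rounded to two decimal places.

0.91

H0: μ_d = 0; H1: μ_d < 0 (paired t-test on the differences, left-tailed).
t = d̄/(s_d/√n) = 45.41/(141.7/√8) = 0.91
df = n − 1 = 7
p-value = P(T ≤ 0.91) ≈ 0.8026
Since p ≈ 0.8026 > α = 0.05, fail to reject H0; the evidence is not statistically significant.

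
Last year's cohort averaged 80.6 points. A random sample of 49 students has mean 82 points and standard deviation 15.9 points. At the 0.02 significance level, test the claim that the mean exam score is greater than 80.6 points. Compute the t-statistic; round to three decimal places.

0.616

H0: μ = 80.6; H1: μ > 80.6 (one-sample t-test, right-tailed).
t = (x̄ − μ₀)/(s/√n) = (82 − 80.6)/(15.9/√49) = 0.616
df = n − 1 = 48
p-value = P(T ≥ 0.616) ≈ 0.2703
Since p ≈ 0.2703 > α = 0.02, fail to reject H0; the data do not provide sufficient evidence against H0.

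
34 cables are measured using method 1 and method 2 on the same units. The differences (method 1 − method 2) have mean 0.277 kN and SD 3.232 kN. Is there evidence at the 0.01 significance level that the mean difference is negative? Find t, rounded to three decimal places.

0.500

H0: μ_d = 0; H1: μ_d < 0 (paired t-test on the differences, left-tailed).
t = d̄/(s_d/√n) = 0.277/(3.232/√34) = 0.500
df = n − 1 = 33
p-value = P(T ≤ 0.500) ≈ 0.6897
Since p ≈ 0.6897 > α = 0.01, fail to reject H0; the evidence is not statistically significant.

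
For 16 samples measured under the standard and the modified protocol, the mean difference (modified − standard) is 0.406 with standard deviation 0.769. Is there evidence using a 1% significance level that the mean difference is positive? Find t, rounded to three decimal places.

2.112

H0: μ_d = 0; H1: μ_d > 0 (paired t-test on the differences, right-tailed).
t = d̄/(s_d/√n) = 0.406/(0.769/√16) = 2.112
df = n − 1 = 15
p-value = P(T ≥ 2.112) ≈ 0.026
Since p ≈ 0.026 > α = 0.01, fail to reject H0; the data do not provide sufficient evidence against H0.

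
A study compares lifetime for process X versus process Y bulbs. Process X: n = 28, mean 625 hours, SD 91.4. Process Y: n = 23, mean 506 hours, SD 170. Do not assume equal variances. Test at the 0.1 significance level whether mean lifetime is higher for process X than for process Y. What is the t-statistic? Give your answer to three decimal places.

3.018

Let group 1 = process X, group 2 = process Y. H0: μ_1 = μ_2; H1: μ_1 > μ_2 (Welch's two-sample t-test, right-tailed).
t = (x̄_1 − x̄_2)/√(s_1²/n_1 + s_2²/n_2) = (625 − 506)/√(91.4²/28 + 170²/23) = 3.018
Welch–Satterthwaite df ≈ 32.21
p-value = P(T ≥ 3.018) ≈ 0.002
Since p ≈ 0.002 < α = 0.1, reject H0; the data support H1.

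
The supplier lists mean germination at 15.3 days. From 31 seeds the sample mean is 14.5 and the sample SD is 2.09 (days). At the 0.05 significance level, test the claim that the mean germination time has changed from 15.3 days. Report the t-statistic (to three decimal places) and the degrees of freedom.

H0: μ = 15.3; H1: μ ≠ 15.3 (one-sample t-test, two-sided).
t = (x̄ − μ₀)/(s/√n) = (14.5 − 15.3)/(2.09/√31) = -2.131
df = n − 1 = 30
Two-sided p-value ≈ 0.0414
Since p ≈ 0.0414 < α = 0.05, reject H0; the evidence is statistically significant.

t = -2.131, df = 30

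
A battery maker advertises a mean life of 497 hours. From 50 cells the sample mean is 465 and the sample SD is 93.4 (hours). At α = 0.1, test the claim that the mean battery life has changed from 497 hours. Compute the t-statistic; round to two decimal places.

-2.42

H0: μ = 497; H1: μ ≠ 497 (one-sample t-test, two-sided).
t = (x̄ − μ₀)/(s/√n) = (465 − 497)/(93.4/√50) = -2.42
df = n − 1 = 49
Two-sided p-value ≈ 0.019
Since p ≈ 0.019 < α = 0.1, reject H0; the data support H1.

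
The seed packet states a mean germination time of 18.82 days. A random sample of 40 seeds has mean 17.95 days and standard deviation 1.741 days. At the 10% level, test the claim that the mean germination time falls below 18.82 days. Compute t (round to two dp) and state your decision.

t = -3.16; reject H0

H0: μ = 18.82; H1: μ < 18.82 (one-sample t-test, left-tailed).
t = (x̄ − μ₀)/(s/√n) = (17.95 − 18.82)/(1.741/√40) = -3.16
df = n − 1 = 39
p-value = P(T ≤ -3.16) ≈ 0.0015
Since p ≈ 0.0015 < α = 0.1, reject H0; the data support H1.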